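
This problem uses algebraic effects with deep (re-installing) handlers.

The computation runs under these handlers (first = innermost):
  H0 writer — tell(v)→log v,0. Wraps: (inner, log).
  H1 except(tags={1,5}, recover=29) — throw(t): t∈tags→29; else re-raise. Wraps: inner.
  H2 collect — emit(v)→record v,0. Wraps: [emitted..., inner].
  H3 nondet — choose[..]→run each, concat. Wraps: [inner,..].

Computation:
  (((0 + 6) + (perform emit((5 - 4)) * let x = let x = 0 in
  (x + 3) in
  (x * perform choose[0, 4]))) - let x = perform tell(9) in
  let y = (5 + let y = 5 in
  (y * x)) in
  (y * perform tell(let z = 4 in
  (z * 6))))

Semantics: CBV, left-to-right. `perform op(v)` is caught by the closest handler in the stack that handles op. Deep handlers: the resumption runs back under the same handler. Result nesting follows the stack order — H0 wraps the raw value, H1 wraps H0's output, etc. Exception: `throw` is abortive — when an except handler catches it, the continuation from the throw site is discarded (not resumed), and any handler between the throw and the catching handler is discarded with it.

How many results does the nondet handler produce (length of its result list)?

Answer: 2

Evaluation trace:
emit(1) @ H2 ⇒ out+=1
choose[0, 4] @ H3
  branch[0] choose=0:
    tell(9) @ H0 ⇒ log+=9
    tell(24) @ H0 ⇒ log+=24
    H0 returns (6, (9, 24))
    H1 returns (6, (9, 24))
    H2 returns [1, (6, (9, 24))]
    H3 returns [[1, (6, (9, 24))]]
  branch[1] choose=4:
    tell(9) @ H0 ⇒ log+=9
    tell(24) @ H0 ⇒ log+=24
    H0 returns (6, (9, 24))
    H1 returns (6, (9, 24))
    H2 returns [1, (6, (9, 24))]
    H3 returns [[1, (6, (9, 24))]]
= [[1, (6, (9, 24))], [1, (6, (9, 24))]]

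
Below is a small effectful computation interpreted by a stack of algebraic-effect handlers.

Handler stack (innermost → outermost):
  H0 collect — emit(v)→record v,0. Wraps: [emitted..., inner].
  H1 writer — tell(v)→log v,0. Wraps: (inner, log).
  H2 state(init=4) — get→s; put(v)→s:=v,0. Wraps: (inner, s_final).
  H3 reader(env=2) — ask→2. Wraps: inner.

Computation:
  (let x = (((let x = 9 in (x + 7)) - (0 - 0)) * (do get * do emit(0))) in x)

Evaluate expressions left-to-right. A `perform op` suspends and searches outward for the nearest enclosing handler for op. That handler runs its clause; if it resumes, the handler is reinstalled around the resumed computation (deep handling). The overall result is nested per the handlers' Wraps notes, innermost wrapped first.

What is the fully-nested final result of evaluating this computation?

Answer: (([0, 0], ()), 4)

Step-by-step:
get @ H2 ⇒ 4
emit(0) @ H0 ⇒ out+=0
H0 returns [0, 0]
H1 returns ([0, 0], ())
H2 returns (([0, 0], ()), 4)
H3 returns (([0, 0], ()), 4)
= (([0, 0], ()), 4)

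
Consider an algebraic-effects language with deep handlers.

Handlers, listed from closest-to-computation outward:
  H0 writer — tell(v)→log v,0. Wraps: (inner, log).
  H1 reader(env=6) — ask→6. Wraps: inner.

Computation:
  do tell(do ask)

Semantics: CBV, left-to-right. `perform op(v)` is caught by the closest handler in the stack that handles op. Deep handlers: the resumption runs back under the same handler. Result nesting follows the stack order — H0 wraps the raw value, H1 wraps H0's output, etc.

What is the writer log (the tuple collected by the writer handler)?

Answer: (6)

Working:
ask @ H1 ⇒ 6
tell(6) @ H0 ⇒ log+=6
H0 returns (0, (6))
H1 returns (0, (6))
= (0, (6))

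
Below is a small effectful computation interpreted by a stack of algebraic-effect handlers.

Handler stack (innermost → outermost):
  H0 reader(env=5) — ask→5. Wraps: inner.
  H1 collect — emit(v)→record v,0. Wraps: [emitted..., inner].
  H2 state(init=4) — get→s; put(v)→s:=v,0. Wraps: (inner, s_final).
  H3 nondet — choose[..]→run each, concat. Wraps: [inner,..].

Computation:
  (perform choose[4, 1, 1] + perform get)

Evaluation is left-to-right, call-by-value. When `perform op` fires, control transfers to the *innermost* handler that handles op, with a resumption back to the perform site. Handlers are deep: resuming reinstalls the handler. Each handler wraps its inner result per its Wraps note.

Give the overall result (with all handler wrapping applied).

Answer: [([8], 4), ([5], 4), ([5], 4)]

Step-by-step:
choose[4, 1, 1] @ H3
  branch[0] choose=4:
    get @ H2 ⇒ 4
    H0 returns 8
    H1 returns [8]
    H2 returns ([8], 4)
    H3 returns [([8], 4)]
  branch[1] choose=1:
    get @ H2 ⇒ 4
    H0 returns 5
    H1 returns [5]
    H2 returns ([5], 4)
    H3 returns [([5], 4)]
  branch[2] choose=1:
    get @ H2 ⇒ 4
    H0 returns 5
    H1 returns [5]
    H2 returns ([5], 4)
    H3 returns [([5], 4)]
= [([8], 4), ([5], 4), ([5], 4)]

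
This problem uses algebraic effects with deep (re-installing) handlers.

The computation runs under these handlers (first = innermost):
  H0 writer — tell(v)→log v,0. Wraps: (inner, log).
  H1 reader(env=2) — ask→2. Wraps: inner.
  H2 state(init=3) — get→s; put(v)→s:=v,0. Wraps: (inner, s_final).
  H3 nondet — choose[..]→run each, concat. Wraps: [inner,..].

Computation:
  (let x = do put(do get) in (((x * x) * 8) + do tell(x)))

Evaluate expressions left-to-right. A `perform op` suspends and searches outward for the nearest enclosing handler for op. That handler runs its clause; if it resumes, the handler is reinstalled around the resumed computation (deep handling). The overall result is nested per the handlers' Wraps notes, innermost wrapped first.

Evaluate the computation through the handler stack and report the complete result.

Evaluation trace:
get @ H2 ⇒ 3
put(3) @ H2 ⇒ s:=3
tell(0) @ H0 ⇒ log+=0
H0 returns (0, (0))
H1 returns (0, (0))
H2 returns ((0, (0)), 3)
H3 returns [((0, (0)), 3)]
= [((0, (0)), 3)]

Answer: [((0, (0)), 3)]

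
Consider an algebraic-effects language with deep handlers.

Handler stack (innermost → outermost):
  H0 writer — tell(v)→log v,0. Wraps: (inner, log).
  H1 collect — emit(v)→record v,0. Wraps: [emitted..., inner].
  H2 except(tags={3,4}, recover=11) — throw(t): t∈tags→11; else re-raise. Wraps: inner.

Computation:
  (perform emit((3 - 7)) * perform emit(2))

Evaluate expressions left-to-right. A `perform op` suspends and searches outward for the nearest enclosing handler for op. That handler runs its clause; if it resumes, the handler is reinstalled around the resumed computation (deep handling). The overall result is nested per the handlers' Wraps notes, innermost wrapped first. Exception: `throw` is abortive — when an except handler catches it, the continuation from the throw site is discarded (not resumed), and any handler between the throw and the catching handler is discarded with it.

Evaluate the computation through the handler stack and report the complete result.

Answer: [-4, 2, (0, ())]

Evaluation trace:
emit(-4) @ H1 ⇒ out+=-4
emit(2) @ H1 ⇒ out+=2
H0 returns (0, ())
H1 returns [-4, 2, (0, ())]
H2 returns [-4, 2, (0, ())]
= [-4, 2, (0, ())]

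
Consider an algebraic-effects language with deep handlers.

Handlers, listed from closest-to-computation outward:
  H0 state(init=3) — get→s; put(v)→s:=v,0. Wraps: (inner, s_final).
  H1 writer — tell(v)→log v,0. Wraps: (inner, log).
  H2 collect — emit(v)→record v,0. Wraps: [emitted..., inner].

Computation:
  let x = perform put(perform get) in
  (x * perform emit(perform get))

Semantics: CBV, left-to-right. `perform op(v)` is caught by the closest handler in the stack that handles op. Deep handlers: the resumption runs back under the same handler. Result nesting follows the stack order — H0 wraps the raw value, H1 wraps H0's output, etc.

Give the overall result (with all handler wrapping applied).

Working:
get @ H0 ⇒ 3
put(3) @ H0 ⇒ s:=3
get @ H0 ⇒ 3
emit(3) @ H2 ⇒ out+=3
H0 returns (0, 3)
H1 returns ((0, 3), ())
H2 returns [3, ((0, 3), ())]
= [3, ((0, 3), ())]

Answer: [3, ((0, 3), ())]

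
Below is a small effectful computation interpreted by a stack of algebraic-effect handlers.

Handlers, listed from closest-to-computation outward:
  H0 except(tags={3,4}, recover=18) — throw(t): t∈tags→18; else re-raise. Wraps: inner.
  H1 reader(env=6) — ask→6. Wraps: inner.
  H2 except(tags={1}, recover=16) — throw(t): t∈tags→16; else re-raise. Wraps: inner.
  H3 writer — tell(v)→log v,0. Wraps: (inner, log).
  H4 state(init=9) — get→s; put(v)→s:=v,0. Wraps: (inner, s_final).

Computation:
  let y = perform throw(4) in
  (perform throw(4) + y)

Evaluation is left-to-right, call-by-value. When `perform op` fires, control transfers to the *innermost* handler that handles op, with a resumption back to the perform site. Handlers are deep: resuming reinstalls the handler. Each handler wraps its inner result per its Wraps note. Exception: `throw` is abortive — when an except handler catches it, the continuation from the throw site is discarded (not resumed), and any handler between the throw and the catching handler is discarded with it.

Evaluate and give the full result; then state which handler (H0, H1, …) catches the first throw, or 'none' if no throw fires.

Working:
throw(4) @ H0 caught ⇒ 18
H1 returns 18
H2 returns 18
H3 returns (18, ())
H4 returns ((18, ()), 9)
= ((18, ()), 9)

Answer: ((18, ()), 9) ; first throw caught by: H0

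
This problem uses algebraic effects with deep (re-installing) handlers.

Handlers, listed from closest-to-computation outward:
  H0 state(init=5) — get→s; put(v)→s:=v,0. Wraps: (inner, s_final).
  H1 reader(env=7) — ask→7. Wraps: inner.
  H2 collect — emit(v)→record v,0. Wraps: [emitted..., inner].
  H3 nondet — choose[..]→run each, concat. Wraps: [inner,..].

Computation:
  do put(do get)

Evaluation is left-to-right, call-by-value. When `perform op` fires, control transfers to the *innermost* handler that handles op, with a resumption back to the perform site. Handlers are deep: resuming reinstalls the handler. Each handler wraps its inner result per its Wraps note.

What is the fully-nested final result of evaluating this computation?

Answer: [[(0, 5)]]

Step-by-step:
get @ H0 ⇒ 5
put(5) @ H0 ⇒ s:=5
H0 returns (0, 5)
H1 returns (0, 5)
H2 returns [(0, 5)]
H3 returns [[(0, 5)]]
= [[(0, 5)]]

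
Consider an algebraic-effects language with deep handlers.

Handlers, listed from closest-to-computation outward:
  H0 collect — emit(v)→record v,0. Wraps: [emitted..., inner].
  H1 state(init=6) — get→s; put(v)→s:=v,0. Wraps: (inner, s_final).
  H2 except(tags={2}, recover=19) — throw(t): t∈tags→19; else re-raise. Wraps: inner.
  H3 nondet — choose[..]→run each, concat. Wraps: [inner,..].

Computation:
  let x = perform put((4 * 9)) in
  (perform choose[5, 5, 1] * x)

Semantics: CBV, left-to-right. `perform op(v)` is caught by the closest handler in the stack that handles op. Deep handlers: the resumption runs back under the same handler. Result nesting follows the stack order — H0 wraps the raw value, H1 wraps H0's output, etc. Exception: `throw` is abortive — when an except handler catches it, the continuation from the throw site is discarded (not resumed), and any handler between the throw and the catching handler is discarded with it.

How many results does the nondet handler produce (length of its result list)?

Answer: 3

Step-by-step:
put(36) @ H1 ⇒ s:=36
choose[5, 5, 1] @ H3
  branch[0] choose=5:
    H0 returns [0]
    H1 returns ([0], 36)
    H2 returns ([0], 36)
    H3 returns [([0], 36)]
  branch[1] choose=5:
    H0 returns [0]
    H1 returns ([0], 36)
    H2 returns ([0], 36)
    H3 returns [([0], 36)]
  branch[2] choose=1:
    H0 returns [0]
    H1 returns ([0], 36)
    H2 returns ([0], 36)
    H3 returns [([0], 36)]
= [([0], 36), ([0], 36), ([0], 36)]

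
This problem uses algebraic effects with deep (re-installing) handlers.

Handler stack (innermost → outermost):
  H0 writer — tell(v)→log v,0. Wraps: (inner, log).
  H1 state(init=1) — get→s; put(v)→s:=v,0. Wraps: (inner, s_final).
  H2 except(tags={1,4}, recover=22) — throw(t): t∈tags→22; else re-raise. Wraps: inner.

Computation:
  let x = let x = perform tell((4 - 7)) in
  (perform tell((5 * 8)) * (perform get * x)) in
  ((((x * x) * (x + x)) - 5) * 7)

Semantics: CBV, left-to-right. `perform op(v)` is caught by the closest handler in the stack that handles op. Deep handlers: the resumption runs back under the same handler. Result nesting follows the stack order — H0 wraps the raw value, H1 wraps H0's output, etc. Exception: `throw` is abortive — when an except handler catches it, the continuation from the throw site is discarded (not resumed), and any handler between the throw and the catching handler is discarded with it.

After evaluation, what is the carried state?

Working:
tell(-3) @ H0 ⇒ log+=-3
tell(40) @ H0 ⇒ log+=40
get @ H1 ⇒ 1
H0 returns (-35, (-3, 40))
H1 returns ((-35, (-3, 40)), 1)
H2 returns ((-35, (-3, 40)), 1)
= ((-35, (-3, 40)), 1)

Answer: 1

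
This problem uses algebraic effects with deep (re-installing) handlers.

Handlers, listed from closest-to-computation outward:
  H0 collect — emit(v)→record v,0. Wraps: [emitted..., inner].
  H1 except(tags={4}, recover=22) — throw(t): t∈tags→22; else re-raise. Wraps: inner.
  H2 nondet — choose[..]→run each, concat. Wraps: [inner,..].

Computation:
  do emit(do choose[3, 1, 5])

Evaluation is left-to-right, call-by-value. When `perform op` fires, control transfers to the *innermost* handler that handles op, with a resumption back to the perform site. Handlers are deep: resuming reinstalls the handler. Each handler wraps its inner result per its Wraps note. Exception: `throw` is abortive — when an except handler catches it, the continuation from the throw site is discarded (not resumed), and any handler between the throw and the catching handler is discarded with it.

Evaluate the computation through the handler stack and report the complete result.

Answer: [[3, 0], [1, 0], [5, 0]]

Step-by-step:
choose[3, 1, 5] @ H2
  branch[0] choose=3:
    emit(3) @ H0 ⇒ out+=3
    H0 returns [3, 0]
    H1 returns [3, 0]
    H2 returns [[3, 0]]
  branch[1] choose=1:
    emit(1) @ H0 ⇒ out+=1
    H0 returns [1, 0]
    H1 returns [1, 0]
    H2 returns [[1, 0]]
  branch[2] choose=5:
    emit(5) @ H0 ⇒ out+=5
    H0 returns [5, 0]
    H1 returns [5, 0]
    H2 returns [[5, 0]]
= [[3, 0], [1, 0], [5, 0]]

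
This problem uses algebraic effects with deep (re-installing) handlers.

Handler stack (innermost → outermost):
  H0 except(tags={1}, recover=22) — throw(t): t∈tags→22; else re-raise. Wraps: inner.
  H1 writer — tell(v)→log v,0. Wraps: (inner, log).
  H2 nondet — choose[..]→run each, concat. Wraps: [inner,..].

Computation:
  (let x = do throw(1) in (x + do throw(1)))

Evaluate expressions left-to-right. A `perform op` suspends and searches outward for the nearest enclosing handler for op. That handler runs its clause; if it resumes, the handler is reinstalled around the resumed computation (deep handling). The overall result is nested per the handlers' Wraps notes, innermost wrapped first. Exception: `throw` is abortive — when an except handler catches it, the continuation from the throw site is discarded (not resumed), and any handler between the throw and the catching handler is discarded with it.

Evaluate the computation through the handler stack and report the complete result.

Answer: [(22, ())]

Evaluation trace:
throw(1) @ H0 caught ⇒ 22
H1 returns (22, ())
H2 returns [(22, ())]
= [(22, ())]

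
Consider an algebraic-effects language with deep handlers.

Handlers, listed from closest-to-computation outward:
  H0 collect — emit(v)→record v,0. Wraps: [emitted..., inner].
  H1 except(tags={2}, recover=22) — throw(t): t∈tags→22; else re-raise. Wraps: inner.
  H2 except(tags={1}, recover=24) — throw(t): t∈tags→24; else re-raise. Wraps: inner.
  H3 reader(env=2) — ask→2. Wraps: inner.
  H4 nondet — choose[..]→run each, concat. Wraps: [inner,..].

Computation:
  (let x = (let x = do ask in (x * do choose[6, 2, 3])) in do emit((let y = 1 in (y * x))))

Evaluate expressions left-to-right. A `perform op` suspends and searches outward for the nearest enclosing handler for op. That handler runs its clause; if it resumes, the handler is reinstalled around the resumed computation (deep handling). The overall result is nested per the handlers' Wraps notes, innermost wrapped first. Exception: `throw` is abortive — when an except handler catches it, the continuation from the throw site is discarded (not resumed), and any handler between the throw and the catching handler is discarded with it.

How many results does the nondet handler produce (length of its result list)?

Evaluation trace:
ask @ H3 ⇒ 2
choose[6, 2, 3] @ H4
  branch[0] choose=6:
    emit(12) @ H0 ⇒ out+=12
    H0 returns [12, 0]
    H1 returns [12, 0]
    H2 returns [12, 0]
    H3 returns [12, 0]
    H4 returns [[12, 0]]
  branch[1] choose=2:
    emit(4) @ H0 ⇒ out+=4
    H0 returns [4, 0]
    H1 returns [4, 0]
    H2 returns [4, 0]
    H3 returns [4, 0]
    H4 returns [[4, 0]]
  branch[2] choose=3:
    emit(6) @ H0 ⇒ out+=6
    H0 returns [6, 0]
    H1 returns [6, 0]
    H2 returns [6, 0]
    H3 returns [6, 0]
    H4 returns [[6, 0]]
= [[12, 0], [4, 0], [6, 0]]

Answer: 3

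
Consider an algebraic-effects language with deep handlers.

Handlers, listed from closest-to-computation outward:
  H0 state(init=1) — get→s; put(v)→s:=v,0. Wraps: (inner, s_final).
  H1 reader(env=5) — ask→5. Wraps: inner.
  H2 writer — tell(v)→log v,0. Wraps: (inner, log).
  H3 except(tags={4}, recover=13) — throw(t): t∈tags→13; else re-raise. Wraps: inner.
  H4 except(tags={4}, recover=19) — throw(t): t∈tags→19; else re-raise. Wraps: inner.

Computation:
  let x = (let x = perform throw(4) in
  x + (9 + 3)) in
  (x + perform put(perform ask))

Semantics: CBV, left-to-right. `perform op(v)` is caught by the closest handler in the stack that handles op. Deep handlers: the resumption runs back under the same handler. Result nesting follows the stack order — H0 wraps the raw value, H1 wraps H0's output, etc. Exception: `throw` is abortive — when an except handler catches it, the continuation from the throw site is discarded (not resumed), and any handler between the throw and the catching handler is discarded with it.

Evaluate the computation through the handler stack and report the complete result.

Working:
throw(4) @ H3 caught ⇒ 13
H4 returns 13
= 13

Answer: 13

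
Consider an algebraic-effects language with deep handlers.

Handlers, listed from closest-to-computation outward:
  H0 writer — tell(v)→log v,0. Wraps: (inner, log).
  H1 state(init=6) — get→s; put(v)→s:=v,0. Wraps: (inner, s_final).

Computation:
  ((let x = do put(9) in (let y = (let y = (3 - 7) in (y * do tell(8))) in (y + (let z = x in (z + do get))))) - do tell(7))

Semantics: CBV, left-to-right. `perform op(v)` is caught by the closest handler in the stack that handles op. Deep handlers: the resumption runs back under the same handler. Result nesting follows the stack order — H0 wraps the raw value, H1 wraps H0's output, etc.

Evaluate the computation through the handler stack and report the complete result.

Answer: ((9, (8, 7)), 9)

Step-by-step:
put(9) @ H1 ⇒ s:=9
tell(8) @ H0 ⇒ log+=8
get @ H1 ⇒ 9
tell(7) @ H0 ⇒ log+=7
H0 returns (9, (8, 7))
H1 returns ((9, (8, 7)), 9)
= ((9, (8, 7)), 9)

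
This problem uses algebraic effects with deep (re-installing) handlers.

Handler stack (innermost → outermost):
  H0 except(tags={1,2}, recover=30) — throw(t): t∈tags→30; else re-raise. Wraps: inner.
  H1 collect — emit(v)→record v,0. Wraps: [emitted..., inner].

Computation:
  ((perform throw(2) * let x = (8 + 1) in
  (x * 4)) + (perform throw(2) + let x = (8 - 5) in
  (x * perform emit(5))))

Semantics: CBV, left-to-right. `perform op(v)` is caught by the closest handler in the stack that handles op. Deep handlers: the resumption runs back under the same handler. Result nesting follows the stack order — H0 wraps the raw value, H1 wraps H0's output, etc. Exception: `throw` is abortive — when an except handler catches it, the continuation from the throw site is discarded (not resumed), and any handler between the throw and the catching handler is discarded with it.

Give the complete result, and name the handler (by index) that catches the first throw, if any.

Answer: [30] ; first throw caught by: H0

Step-by-step:
throw(2) @ H0 caught ⇒ 30
H1 returns [30]
= [30]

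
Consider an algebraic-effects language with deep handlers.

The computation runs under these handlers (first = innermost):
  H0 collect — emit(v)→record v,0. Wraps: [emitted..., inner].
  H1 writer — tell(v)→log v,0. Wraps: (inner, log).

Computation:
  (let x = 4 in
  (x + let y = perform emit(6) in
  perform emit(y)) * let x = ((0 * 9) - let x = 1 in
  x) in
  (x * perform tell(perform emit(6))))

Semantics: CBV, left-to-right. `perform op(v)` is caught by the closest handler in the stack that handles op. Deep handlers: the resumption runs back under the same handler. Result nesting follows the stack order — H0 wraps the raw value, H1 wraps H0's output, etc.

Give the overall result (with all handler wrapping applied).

Answer: ([6, 0, 6, 0], (0))

Step-by-step:
emit(6) @ H0 ⇒ out+=6
emit(0) @ H0 ⇒ out+=0
emit(6) @ H0 ⇒ out+=6
tell(0) @ H1 ⇒ log+=0
H0 returns [6, 0, 6, 0]
H1 returns ([6, 0, 6, 0], (0))
= ([6, 0, 6, 0], (0))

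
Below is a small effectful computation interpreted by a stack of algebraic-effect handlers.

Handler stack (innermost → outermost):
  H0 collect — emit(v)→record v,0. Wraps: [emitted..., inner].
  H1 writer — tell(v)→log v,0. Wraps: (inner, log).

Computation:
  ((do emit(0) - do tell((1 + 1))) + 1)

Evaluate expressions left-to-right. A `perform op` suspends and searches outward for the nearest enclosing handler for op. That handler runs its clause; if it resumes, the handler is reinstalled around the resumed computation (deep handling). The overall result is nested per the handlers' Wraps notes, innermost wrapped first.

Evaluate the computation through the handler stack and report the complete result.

Answer: ([0, 1], (2))

Evaluation trace:
emit(0) @ H0 ⇒ out+=0
tell(2) @ H1 ⇒ log+=2
H0 returns [0, 1]
H1 returns ([0, 1], (2))
= ([0, 1], (2))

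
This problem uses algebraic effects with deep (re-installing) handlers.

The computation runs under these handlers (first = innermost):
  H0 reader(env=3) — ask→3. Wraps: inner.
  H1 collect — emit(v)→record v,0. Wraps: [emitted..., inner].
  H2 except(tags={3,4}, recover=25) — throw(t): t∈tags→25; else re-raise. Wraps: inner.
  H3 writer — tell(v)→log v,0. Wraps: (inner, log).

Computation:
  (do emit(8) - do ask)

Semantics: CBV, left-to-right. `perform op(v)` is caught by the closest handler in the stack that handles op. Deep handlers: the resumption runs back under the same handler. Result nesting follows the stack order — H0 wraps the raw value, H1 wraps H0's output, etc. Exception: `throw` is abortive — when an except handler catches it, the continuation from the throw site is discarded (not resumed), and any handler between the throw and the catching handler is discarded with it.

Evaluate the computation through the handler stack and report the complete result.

Working:
emit(8) @ H1 ⇒ out+=8
ask @ H0 ⇒ 3
H0 returns -3
H1 returns [8, -3]
H2 returns [8, -3]
H3 returns ([8, -3], ())
= ([8, -3], ())

Answer: ([8, -3], ())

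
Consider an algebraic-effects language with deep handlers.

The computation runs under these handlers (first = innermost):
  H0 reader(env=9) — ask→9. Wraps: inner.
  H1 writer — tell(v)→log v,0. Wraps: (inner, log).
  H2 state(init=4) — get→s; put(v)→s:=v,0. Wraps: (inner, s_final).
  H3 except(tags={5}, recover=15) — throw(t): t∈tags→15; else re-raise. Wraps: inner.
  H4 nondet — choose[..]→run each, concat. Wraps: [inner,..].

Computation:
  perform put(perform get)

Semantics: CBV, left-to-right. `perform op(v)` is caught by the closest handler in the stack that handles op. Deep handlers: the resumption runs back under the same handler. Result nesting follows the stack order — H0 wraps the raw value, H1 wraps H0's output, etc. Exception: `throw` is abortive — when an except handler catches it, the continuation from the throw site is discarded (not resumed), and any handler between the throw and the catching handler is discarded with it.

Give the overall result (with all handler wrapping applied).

Answer: [((0, ()), 4)]

Step-by-step:
get @ H2 ⇒ 4
put(4) @ H2 ⇒ s:=4
H0 returns 0
H1 returns (0, ())
H2 returns ((0, ()), 4)
H3 returns ((0, ()), 4)
H4 returns [((0, ()), 4)]
= [((0, ()), 4)]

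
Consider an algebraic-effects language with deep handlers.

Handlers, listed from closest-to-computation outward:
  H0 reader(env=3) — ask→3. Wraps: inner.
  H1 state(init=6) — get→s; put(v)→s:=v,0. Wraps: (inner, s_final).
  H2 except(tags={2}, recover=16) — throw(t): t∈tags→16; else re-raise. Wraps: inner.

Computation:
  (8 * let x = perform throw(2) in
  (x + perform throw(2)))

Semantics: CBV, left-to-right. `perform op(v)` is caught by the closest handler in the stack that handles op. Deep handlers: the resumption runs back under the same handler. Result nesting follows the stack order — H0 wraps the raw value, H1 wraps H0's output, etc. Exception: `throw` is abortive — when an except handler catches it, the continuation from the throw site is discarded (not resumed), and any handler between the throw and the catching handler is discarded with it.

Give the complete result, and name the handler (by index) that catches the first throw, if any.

Answer: 16 ; first throw caught by: H2

Step-by-step:
throw(2) @ H2 caught ⇒ 16
= 16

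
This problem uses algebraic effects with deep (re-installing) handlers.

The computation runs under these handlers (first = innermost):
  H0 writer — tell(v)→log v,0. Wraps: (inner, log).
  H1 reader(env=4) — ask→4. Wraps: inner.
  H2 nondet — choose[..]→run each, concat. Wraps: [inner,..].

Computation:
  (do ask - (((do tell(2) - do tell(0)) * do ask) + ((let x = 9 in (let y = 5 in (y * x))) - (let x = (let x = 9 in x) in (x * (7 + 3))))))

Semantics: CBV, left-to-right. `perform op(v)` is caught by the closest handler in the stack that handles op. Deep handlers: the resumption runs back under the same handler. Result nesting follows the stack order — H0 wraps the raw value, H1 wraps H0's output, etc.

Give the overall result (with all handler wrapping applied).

Working:
ask @ H1 ⇒ 4
tell(2) @ H0 ⇒ log+=2
tell(0) @ H0 ⇒ log+=0
ask @ H1 ⇒ 4
H0 returns (49, (2, 0))
H1 returns (49, (2, 0))
H2 returns [(49, (2, 0))]
= [(49, (2, 0))]

Answer: [(49, (2, 0))]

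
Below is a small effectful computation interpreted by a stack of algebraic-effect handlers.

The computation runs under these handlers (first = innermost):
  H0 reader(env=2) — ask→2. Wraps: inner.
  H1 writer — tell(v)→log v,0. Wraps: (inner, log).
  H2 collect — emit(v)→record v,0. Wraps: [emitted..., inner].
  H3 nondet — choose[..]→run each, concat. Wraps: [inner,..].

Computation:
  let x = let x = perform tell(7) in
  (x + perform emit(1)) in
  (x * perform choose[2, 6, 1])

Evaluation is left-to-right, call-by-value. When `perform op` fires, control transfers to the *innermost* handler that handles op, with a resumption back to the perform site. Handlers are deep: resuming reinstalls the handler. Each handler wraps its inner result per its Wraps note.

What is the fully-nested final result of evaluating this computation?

Answer: [[1, (0, (7))], [1, (0, (7))], [1, (0, (7))]]

Evaluation trace:
tell(7) @ H1 ⇒ log+=7
emit(1) @ H2 ⇒ out+=1
choose[2, 6, 1] @ H3
  branch[0] choose=2:
    H0 returns 0
    H1 returns (0, (7))
    H2 returns [1, (0, (7))]
    H3 returns [[1, (0, (7))]]
  branch[1] choose=6:
    H0 returns 0
    H1 returns (0, (7))
    H2 returns [1, (0, (7))]
    H3 returns [[1, (0, (7))]]
  branch[2] choose=1:
    H0 returns 0
    H1 returns (0, (7))
    H2 returns [1, (0, (7))]
    H3 returns [[1, (0, (7))]]
= [[1, (0, (7))], [1, (0, (7))], [1, (0, (7))]]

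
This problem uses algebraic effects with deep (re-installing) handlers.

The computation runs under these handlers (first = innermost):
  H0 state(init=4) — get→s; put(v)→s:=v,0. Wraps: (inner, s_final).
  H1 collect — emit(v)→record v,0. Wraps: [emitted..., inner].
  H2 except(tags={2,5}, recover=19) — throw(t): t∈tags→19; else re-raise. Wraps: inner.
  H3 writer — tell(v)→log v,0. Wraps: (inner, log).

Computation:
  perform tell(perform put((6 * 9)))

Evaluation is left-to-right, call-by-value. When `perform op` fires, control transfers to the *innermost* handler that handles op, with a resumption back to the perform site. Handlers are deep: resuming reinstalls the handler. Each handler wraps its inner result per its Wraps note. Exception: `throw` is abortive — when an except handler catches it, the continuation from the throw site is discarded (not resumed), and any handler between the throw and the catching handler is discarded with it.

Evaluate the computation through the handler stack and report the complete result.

Answer: ([(0, 54)], (0))

Working:
put(54) @ H0 ⇒ s:=54
tell(0) @ H3 ⇒ log+=0
H0 returns (0, 54)
H1 returns [(0, 54)]
H2 returns [(0, 54)]
H3 returns ([(0, 54)], (0))
= ([(0, 54)], (0))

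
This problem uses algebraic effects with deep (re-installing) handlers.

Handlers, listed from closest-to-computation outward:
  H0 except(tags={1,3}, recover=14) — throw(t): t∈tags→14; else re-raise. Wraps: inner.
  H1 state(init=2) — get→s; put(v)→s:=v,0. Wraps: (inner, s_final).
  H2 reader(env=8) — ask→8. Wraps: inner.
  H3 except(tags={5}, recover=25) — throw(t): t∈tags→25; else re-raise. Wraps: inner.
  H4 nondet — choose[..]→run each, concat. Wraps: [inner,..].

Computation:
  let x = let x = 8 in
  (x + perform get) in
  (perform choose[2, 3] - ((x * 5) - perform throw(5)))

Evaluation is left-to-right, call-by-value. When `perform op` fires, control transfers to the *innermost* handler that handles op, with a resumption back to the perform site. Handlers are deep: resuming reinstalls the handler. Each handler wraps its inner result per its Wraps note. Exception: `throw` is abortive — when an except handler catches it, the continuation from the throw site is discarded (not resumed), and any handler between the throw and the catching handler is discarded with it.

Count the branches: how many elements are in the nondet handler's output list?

Answer: 2

Working:
get @ H1 ⇒ 2
choose[2, 3] @ H4
  branch[0] choose=2:
    throw(5) @ H0 re-raised
    throw(5) @ H3 caught ⇒ 25
    H4 returns [25]
  branch[1] choose=3:
    throw(5) @ H0 re-raised
    throw(5) @ H3 caught ⇒ 25
    H4 returns [25]
= [25, 25]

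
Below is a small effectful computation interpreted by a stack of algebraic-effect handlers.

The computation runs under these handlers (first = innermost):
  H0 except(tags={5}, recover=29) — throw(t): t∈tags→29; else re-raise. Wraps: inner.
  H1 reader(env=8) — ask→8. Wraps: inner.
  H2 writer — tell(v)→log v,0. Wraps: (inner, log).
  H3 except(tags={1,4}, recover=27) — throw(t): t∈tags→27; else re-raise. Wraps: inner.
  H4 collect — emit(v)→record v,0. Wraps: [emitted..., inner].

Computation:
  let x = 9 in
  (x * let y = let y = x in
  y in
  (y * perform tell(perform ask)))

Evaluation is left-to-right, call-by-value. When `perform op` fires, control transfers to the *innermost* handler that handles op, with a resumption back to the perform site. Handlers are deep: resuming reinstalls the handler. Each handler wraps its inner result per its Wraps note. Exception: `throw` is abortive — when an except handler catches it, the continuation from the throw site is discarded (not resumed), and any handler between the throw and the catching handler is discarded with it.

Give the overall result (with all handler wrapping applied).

Answer: [(0, (8))]

Working:
ask @ H1 ⇒ 8
tell(8) @ H2 ⇒ log+=8
H0 returns 0
H1 returns 0
H2 returns (0, (8))
H3 returns (0, (8))
H4 returns [(0, (8))]
= [(0, (8))]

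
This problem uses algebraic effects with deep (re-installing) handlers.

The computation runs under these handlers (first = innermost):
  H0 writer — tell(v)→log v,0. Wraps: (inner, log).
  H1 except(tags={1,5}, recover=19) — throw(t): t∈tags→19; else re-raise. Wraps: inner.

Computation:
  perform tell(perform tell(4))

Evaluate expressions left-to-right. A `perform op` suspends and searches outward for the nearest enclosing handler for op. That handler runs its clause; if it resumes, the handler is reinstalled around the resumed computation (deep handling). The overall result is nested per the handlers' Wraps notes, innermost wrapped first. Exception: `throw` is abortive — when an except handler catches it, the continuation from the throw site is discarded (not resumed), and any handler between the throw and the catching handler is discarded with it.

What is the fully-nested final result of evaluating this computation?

Answer: (0, (4, 0))

Working:
tell(4) @ H0 ⇒ log+=4
tell(0) @ H0 ⇒ log+=0
H0 returns (0, (4, 0))
H1 returns (0, (4, 0))
= (0, (4, 0))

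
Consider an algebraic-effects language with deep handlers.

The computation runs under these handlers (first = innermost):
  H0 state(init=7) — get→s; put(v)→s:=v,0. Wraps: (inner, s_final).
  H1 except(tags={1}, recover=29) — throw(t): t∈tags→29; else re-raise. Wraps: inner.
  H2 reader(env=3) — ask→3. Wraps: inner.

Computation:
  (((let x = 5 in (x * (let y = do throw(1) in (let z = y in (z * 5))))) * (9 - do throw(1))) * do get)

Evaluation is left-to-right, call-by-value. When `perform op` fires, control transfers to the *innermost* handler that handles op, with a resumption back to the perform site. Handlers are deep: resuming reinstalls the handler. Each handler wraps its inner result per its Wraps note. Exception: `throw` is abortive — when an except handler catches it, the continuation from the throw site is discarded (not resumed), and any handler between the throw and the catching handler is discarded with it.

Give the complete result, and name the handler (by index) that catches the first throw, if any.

Answer: 29 ; first throw caught by: H1

Working:
throw(1) @ H1 caught ⇒ 29
H2 returns 29
= 29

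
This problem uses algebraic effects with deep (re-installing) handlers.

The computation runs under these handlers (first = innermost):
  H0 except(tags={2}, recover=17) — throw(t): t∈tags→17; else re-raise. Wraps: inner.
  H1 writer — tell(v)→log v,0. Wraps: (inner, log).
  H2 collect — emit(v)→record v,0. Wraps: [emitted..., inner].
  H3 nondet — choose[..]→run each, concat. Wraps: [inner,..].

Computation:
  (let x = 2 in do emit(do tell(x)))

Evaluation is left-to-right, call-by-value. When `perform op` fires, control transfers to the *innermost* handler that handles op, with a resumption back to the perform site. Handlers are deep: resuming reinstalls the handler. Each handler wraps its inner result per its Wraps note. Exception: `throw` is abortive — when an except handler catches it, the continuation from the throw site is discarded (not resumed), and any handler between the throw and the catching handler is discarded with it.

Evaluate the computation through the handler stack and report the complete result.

Working:
tell(2) @ H1 ⇒ log+=2
emit(0) @ H2 ⇒ out+=0
H0 returns 0
H1 returns (0, (2))
H2 returns [0, (0, (2))]
H3 returns [[0, (0, (2))]]
= [[0, (0, (2))]]

Answer: [[0, (0, (2))]]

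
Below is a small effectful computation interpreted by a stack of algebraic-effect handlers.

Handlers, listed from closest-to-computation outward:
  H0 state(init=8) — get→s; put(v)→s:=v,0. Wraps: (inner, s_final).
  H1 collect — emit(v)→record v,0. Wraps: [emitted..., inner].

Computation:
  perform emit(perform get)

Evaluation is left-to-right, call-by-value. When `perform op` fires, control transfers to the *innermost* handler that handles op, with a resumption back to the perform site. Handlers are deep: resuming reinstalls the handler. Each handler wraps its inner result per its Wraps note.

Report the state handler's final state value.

Answer: 8

Step-by-step:
get @ H0 ⇒ 8
emit(8) @ H1 ⇒ out+=8
H0 returns (0, 8)
H1 returns [8, (0, 8)]
= [8, (0, 8)]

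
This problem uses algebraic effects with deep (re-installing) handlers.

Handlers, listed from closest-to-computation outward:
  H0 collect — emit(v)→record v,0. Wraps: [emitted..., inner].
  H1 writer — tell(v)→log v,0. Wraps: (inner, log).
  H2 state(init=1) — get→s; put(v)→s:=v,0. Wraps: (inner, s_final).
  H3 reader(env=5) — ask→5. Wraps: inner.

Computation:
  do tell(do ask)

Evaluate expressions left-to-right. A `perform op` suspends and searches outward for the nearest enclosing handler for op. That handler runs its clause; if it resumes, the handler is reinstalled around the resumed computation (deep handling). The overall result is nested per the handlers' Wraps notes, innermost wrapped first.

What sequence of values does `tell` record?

Step-by-step:
ask @ H3 ⇒ 5
tell(5) @ H1 ⇒ log+=5
H0 returns [0]
H1 returns ([0], (5))
H2 returns (([0], (5)), 1)
H3 returns (([0], (5)), 1)
= (([0], (5)), 1)

Answer: (5)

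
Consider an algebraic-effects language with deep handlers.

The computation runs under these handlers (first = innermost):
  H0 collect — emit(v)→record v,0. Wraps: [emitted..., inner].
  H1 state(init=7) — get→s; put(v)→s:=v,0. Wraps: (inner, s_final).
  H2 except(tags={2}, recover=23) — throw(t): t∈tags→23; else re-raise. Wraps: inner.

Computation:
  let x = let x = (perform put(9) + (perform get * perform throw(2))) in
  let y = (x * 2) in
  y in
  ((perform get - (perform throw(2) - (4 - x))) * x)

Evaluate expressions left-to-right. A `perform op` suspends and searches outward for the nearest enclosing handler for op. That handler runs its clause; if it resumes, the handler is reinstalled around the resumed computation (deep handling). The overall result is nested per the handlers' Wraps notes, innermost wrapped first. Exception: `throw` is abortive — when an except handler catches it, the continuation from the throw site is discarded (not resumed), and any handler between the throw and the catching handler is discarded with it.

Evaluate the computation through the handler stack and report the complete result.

Answer: 23

Working:
put(9) @ H1 ⇒ s:=9
get @ H1 ⇒ 9
throw(2) @ H2 caught ⇒ 23
= 23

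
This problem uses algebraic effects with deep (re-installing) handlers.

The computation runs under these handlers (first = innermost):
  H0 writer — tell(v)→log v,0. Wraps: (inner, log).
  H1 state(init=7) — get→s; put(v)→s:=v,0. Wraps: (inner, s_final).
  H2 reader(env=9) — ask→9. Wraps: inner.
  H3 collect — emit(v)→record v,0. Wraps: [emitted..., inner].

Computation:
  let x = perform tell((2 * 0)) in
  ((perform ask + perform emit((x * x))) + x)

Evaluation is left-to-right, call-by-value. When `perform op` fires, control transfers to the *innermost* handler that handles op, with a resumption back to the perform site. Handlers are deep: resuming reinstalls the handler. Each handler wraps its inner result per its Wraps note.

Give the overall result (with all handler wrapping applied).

Evaluation trace:
tell(0) @ H0 ⇒ log+=0
ask @ H2 ⇒ 9
emit(0) @ H3 ⇒ out+=0
H0 returns (9, (0))
H1 returns ((9, (0)), 7)
H2 returns ((9, (0)), 7)
H3 returns [0, ((9, (0)), 7)]
= [0, ((9, (0)), 7)]

Answer: [0, ((9, (0)), 7)]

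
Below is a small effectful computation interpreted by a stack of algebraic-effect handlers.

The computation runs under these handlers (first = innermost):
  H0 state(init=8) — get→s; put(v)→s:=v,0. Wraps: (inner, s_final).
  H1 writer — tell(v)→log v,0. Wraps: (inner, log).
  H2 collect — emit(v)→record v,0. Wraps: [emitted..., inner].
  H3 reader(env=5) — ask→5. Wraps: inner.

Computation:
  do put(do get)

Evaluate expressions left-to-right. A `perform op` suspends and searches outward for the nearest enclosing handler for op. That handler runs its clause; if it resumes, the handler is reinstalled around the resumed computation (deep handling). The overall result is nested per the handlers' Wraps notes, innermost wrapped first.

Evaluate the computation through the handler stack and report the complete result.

Working:
get @ H0 ⇒ 8
put(8) @ H0 ⇒ s:=8
H0 returns (0, 8)
H1 returns ((0, 8), ())
H2 returns [((0, 8), ())]
H3 returns [((0, 8), ())]
= [((0, 8), ())]

Answer: [((0, 8), ())]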